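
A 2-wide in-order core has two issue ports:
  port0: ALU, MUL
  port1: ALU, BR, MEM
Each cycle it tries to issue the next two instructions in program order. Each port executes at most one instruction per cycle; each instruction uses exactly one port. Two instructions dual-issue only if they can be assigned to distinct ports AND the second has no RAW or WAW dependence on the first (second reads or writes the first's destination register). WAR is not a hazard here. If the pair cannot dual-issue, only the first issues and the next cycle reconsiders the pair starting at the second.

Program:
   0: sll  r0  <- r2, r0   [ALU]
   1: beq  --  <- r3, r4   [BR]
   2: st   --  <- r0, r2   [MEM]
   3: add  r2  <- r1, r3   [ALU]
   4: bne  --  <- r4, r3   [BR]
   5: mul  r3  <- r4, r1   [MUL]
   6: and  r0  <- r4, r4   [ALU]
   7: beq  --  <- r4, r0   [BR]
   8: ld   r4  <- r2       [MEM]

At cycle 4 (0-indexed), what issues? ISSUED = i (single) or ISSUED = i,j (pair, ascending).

t=0 i0,i1:sll beq ; dual
t=1 i2,i3:st add ; dual
t=2 i4,i5:bne mul ; dual
t=3 i6:and ; RAW r0
t=4 i7:beq ; no-port BR/MEM
t=5 i8:ld ; tail

ISSUED = 7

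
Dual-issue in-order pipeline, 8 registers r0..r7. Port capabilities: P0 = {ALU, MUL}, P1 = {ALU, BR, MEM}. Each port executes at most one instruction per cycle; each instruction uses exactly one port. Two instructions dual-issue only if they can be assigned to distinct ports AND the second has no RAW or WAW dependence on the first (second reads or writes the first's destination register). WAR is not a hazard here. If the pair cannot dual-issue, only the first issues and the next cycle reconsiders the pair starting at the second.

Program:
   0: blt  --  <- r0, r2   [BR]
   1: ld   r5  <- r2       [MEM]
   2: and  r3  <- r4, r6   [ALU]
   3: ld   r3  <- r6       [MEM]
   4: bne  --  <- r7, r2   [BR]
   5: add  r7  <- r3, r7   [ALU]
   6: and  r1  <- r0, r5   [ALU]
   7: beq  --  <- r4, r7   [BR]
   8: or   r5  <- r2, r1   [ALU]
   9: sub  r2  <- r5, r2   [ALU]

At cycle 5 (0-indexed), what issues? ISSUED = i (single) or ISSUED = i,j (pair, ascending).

ISSUED = 8

0. blt.BR @i0  | no-port BR/MEM
1. ld.MEM+and.ALU @i1&i2  | 2-wide
2. ld.MEM @i3  | no-port MEM/BR
3. bne.BR+add.ALU @i4&i5  | 2-wide
4. and.ALU+beq.BR @i6&i7  | 2-wide
5. or.ALU @i8  | RAW r5
6. sub.ALU @i9  | tail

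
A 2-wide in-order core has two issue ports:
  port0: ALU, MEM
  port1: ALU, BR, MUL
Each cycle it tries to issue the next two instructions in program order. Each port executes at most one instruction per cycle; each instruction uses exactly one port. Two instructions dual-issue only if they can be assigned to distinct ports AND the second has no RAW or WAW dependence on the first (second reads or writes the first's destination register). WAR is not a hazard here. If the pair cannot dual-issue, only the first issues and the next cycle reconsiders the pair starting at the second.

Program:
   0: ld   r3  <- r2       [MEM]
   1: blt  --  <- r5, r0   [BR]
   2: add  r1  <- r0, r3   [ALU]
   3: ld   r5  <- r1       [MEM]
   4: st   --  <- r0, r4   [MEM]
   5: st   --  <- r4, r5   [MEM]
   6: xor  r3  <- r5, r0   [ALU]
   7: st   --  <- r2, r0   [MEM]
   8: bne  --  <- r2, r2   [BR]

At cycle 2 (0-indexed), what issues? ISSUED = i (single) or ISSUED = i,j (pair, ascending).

0. ld+blt @i0/i1  | pair
1. add @i2  | RAW r1
2. ld @i3  | no-port MEM/MEM
3. st @i4  | no-port MEM/MEM
4. st+xor @i5/i6  | pair
5. st+bne @i7/i8  | pair

ISSUED = 3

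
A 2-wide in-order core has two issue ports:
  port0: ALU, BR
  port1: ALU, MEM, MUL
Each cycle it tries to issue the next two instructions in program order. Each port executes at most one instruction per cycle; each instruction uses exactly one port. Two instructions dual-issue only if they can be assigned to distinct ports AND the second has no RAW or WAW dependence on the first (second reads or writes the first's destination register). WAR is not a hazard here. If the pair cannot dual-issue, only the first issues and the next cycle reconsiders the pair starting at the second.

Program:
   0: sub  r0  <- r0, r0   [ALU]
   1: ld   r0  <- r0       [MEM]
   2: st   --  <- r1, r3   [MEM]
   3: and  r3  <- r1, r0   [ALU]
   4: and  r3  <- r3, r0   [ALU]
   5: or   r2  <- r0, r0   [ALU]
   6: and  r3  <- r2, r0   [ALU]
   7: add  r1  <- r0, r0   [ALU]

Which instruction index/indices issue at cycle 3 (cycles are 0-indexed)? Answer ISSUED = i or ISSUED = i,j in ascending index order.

c0: i0 sub  RAW+WAW r0
c1: i1 ld  no-port MEM/MEM
c2: i2+i3 st/and  2-wide
c3: i4+i5 and/or  2-wide
c4: i6+i7 and/add  2-wide

ISSUED = 4,5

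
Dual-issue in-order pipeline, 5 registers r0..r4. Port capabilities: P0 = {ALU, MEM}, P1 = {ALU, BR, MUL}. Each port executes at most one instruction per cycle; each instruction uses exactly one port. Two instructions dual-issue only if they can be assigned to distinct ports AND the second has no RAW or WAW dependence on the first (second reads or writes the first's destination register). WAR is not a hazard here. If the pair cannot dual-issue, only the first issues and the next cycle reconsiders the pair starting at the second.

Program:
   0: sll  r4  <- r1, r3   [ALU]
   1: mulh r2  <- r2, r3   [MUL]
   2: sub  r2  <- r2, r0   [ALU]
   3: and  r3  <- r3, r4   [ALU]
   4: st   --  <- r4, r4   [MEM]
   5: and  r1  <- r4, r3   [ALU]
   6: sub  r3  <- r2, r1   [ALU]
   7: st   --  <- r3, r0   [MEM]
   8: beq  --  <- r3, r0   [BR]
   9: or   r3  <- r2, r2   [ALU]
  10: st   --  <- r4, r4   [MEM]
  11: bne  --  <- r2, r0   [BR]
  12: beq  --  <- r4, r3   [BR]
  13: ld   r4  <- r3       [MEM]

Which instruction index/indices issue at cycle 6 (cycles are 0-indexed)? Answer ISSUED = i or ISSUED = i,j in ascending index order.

ISSUED = 11

  cy0 -> i0/i1 (sll;mulh) dual
  cy1 -> i2/i3 (sub;and) dual
  cy2 -> i4/i5 (st;and) dual
  cy3 -> i6 (sub) RAW r3
  cy4 -> i7/i8 (st;beq) dual
  cy5 -> i9/i10 (or;st) dual
  cy6 -> i11 (bne) no-port BR/BR
  cy7 -> i12/i13 (beq;ld) dual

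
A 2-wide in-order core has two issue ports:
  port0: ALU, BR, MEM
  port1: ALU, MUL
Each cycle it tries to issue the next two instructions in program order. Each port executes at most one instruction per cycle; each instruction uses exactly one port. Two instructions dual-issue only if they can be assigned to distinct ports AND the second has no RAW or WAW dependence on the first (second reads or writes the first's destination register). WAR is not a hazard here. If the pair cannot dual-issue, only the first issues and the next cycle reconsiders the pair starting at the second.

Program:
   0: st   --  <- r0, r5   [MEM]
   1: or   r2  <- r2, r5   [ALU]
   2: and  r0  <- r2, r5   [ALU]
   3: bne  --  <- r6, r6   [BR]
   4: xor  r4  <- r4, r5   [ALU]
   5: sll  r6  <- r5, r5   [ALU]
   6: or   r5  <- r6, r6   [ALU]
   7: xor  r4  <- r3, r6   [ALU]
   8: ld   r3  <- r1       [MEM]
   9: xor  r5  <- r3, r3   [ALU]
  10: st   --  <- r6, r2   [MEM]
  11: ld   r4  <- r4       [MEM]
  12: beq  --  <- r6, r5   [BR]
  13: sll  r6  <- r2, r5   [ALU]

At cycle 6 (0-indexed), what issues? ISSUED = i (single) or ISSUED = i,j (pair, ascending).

t=0 i0&i1:st.MEM+or.ALU ; dual
t=1 i2&i3:and.ALU+bne.BR ; dual
t=2 i4&i5:xor.ALU+sll.ALU ; dual
t=3 i6&i7:or.ALU+xor.ALU ; dual
t=4 i8:ld.MEM ; RAW r3
t=5 i9&i10:xor.ALU+st.MEM ; dual
t=6 i11:ld.MEM ; no-port MEM/BR
t=7 i12&i13:beq.BR+sll.ALU ; dual

ISSUED = 11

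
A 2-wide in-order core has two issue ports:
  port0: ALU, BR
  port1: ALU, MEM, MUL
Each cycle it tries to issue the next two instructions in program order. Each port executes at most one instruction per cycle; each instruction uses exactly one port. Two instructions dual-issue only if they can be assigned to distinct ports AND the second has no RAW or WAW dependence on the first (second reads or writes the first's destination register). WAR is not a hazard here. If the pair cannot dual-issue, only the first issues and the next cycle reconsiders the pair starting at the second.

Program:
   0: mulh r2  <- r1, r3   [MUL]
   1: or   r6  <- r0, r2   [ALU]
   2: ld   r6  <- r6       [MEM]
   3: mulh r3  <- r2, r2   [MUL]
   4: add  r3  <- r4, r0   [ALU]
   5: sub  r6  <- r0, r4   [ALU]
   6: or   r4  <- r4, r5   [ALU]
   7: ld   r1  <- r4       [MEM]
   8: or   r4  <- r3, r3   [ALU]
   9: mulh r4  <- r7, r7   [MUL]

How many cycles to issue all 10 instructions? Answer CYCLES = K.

CYCLES = 8

0. mulh @i0  | RAW r2
1. or @i1  | RAW+WAW r6
2. ld @i2  | no-port MEM/MUL
3. mulh @i3  | WAW r3
4. add;sub @i4+i5  | dual
5. or @i6  | RAW r4
6. ld;or @i7+i8  | dual
7. mulh @i9  | tail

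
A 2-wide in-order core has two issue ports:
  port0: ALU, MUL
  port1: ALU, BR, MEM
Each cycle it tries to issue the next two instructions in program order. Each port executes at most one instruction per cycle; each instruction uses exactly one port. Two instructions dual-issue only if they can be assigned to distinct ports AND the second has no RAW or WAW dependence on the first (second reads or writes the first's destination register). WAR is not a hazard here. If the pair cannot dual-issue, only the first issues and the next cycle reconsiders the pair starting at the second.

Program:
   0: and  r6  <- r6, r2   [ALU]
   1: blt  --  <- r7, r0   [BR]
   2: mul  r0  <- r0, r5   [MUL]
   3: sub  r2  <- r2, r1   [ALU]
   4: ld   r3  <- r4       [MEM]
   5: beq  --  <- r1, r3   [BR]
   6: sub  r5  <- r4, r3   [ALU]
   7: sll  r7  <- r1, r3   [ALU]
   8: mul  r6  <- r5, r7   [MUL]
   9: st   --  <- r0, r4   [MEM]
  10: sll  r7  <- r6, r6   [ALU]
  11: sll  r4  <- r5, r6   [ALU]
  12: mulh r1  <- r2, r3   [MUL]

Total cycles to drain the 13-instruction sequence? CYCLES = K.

t=0 i0+i1:and.ALU blt.BR ; pair
t=1 i2+i3:mul.MUL sub.ALU ; pair
t=2 i4:ld.MEM ; no-port MEM/BR
t=3 i5+i6:beq.BR sub.ALU ; pair
t=4 i7:sll.ALU ; RAW r7
t=5 i8+i9:mul.MUL st.MEM ; pair
t=6 i10+i11:sll.ALU sll.ALU ; pair
t=7 i12:mulh.MUL ; tail

CYCLES = 8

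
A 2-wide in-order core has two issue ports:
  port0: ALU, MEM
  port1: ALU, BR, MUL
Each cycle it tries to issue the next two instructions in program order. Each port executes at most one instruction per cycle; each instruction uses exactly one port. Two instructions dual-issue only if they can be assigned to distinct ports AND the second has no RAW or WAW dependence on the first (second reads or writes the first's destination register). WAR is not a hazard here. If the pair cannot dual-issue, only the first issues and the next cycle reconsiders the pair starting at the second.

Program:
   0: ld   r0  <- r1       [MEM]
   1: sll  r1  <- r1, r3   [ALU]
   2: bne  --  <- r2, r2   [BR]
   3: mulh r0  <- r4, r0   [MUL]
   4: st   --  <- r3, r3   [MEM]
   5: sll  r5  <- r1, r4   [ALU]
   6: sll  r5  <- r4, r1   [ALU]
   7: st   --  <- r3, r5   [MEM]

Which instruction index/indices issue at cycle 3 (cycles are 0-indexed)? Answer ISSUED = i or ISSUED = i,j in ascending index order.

t=0 i0,i1:ld.MEM/sll.ALU ; pair
t=1 i2:bne.BR ; no-port BR/MUL
t=2 i3,i4:mulh.MUL/st.MEM ; pair
t=3 i5:sll.ALU ; WAW r5
t=4 i6:sll.ALU ; RAW r5
t=5 i7:st.MEM ; tail

ISSUED = 5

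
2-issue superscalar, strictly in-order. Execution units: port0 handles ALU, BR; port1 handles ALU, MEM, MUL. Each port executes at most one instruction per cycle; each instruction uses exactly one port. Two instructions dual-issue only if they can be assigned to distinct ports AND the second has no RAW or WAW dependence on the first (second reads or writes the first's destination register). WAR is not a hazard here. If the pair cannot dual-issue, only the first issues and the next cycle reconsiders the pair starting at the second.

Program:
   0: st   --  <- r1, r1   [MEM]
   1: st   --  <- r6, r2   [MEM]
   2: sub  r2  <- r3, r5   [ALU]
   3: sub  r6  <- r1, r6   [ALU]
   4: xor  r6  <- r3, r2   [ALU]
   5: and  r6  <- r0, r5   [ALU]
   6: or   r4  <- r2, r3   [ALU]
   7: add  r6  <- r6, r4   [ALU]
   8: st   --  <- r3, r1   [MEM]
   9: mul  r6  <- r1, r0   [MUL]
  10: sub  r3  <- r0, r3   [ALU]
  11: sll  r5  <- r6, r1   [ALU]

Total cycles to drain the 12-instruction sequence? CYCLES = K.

#0 head=0: st i0 no-port MEM/MEM
#1 head=1: st/sub i1/i2 2-wide
#2 head=3: sub i3 WAW r6
#3 head=4: xor i4 WAW r6
#4 head=5: and/or i5/i6 2-wide
#5 head=7: add/st i7/i8 2-wide
#6 head=9: mul/sub i9/i10 2-wide
#7 head=11: sll i11 tail

CYCLES = 8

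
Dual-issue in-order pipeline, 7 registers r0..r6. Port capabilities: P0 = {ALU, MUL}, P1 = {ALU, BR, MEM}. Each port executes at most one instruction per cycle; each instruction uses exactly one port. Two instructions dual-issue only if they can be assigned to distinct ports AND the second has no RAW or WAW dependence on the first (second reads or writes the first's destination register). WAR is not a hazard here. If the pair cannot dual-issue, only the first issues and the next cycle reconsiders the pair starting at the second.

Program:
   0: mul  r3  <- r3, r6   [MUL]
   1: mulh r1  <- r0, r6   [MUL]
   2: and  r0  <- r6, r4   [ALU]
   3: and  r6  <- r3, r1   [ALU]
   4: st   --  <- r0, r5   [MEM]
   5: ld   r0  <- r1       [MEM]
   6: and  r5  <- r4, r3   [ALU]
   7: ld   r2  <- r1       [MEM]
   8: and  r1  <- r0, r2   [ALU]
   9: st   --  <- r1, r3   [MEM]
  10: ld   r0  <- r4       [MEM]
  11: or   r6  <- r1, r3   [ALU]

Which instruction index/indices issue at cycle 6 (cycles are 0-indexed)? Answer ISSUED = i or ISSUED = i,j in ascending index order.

ISSUED = 9

  cy0 -> i0 (mul) no-port MUL/MUL
  cy1 -> i1+i2 (mulh and) 2-wide
  cy2 -> i3+i4 (and st) 2-wide
  cy3 -> i5+i6 (ld and) 2-wide
  cy4 -> i7 (ld) RAW r2
  cy5 -> i8 (and) RAW r1
  cy6 -> i9 (st) no-port MEM/MEM
  cy7 -> i10+i11 (ld or) 2-wide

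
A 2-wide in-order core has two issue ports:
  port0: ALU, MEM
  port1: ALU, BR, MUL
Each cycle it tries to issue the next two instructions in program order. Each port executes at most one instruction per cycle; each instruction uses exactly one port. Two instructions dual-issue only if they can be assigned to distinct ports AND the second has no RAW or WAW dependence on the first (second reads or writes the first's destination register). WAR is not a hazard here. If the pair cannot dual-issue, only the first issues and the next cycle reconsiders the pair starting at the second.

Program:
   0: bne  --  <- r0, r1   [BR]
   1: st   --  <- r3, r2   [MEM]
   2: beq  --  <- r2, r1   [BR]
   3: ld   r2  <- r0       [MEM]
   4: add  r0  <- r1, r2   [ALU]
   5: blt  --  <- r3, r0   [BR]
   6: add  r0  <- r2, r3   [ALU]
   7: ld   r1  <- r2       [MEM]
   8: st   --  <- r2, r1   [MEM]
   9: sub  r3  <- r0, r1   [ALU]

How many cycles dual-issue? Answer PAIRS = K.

#0 head=0: bne/st i0,i1 pair
#1 head=2: beq/ld i2,i3 pair
#2 head=4: add i4 RAW r0
#3 head=5: blt/add i5,i6 pair
#4 head=7: ld i7 no-port MEM/MEM
#5 head=8: st/sub i8,i9 pair

PAIRS = 4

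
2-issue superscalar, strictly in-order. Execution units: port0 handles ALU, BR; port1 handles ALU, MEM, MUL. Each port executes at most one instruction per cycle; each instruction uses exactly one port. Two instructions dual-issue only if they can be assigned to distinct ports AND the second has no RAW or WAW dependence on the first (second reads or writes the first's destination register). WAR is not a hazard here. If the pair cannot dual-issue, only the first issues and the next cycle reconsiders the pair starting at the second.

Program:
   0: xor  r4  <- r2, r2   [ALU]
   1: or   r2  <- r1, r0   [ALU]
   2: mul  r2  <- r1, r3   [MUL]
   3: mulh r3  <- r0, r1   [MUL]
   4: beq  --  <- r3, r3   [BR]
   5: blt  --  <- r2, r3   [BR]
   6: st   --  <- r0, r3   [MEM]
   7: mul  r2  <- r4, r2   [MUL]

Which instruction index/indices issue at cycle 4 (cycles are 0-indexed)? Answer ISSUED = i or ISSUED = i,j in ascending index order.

  cy0 -> i0,i1 (xor;or) pair
  cy1 -> i2 (mul) no-port MUL/MUL
  cy2 -> i3 (mulh) RAW r3
  cy3 -> i4 (beq) no-port BR/BR
  cy4 -> i5,i6 (blt;st) pair
  cy5 -> i7 (mul) tail

ISSUED = 5,6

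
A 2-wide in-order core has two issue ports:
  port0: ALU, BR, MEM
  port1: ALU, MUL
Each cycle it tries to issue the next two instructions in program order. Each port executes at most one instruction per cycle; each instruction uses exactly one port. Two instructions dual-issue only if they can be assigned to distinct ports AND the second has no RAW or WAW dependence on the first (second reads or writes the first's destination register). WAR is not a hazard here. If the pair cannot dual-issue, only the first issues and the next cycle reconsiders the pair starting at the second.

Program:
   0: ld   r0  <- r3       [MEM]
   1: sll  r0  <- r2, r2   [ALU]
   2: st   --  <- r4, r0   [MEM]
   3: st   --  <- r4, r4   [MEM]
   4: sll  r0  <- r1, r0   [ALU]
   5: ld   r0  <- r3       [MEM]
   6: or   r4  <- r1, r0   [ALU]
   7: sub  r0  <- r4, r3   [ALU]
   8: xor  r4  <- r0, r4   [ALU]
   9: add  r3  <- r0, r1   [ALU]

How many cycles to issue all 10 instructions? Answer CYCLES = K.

CYCLES = 8

c0: i0 ld  WAW r0
c1: i1 sll  RAW r0
c2: i2 st  no-port MEM/MEM
c3: i3/i4 st/sll  dual
c4: i5 ld  RAW r0
c5: i6 or  RAW r4
c6: i7 sub  RAW r0
c7: i8/i9 xor/add  dual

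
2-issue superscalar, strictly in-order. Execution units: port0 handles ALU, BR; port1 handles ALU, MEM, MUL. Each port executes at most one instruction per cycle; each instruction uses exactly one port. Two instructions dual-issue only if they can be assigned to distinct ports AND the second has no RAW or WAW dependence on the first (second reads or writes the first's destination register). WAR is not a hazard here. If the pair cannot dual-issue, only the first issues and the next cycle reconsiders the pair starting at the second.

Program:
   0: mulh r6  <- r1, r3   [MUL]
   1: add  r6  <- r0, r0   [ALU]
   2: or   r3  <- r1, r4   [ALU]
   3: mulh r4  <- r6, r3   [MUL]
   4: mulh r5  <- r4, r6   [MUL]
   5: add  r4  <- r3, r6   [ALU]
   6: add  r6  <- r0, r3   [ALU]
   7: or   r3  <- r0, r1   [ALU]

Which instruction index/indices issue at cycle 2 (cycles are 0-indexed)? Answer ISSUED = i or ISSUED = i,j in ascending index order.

t=0 i0:mulh ; WAW r6
t=1 i1,i2:add or ; 2-wide
t=2 i3:mulh ; no-port MUL/MUL
t=3 i4,i5:mulh add ; 2-wide
t=4 i6,i7:add or ; 2-wide

ISSUED = 3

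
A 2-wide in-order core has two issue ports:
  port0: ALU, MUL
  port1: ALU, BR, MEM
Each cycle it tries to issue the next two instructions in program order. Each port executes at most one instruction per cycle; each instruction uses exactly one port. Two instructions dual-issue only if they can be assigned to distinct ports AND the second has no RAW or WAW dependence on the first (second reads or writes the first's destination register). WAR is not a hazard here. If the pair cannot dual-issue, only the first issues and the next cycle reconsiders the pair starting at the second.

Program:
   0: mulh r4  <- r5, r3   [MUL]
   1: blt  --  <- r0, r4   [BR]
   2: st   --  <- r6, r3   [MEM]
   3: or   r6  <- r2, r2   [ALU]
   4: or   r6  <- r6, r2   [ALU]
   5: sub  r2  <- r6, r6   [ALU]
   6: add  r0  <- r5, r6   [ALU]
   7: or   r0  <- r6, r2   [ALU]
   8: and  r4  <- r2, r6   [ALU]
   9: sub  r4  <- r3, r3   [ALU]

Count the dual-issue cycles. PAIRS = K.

PAIRS = 3

t=0 i0:mulh.MUL ; RAW r4
t=1 i1:blt.BR ; no-port BR/MEM
t=2 i2/i3:st.MEM+or.ALU ; 2-wide
t=3 i4:or.ALU ; RAW r6
t=4 i5/i6:sub.ALU+add.ALU ; 2-wide
t=5 i7/i8:or.ALU+and.ALU ; 2-wide
t=6 i9:sub.ALU ; tail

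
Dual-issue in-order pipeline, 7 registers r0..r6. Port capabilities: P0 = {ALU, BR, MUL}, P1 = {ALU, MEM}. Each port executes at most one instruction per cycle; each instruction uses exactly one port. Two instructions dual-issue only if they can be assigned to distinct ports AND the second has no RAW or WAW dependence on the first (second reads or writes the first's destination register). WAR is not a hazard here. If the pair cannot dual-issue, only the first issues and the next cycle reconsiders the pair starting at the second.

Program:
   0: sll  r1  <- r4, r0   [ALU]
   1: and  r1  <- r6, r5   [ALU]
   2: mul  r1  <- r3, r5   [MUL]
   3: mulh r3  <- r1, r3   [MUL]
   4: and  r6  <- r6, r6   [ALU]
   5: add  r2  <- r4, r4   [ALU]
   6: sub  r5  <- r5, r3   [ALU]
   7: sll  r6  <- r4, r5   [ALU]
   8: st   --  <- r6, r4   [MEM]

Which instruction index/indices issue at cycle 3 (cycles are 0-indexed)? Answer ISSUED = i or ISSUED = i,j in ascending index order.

ISSUED = 3,4

  cy0 -> i0 (sll.ALU) WAW r1
  cy1 -> i1 (and.ALU) WAW r1
  cy2 -> i2 (mul.MUL) no-port MUL/MUL
  cy3 -> i3,i4 (mulh.MUL and.ALU) 2-wide
  cy4 -> i5,i6 (add.ALU sub.ALU) 2-wide
  cy5 -> i7 (sll.ALU) RAW r6
  cy6 -> i8 (st.MEM) tail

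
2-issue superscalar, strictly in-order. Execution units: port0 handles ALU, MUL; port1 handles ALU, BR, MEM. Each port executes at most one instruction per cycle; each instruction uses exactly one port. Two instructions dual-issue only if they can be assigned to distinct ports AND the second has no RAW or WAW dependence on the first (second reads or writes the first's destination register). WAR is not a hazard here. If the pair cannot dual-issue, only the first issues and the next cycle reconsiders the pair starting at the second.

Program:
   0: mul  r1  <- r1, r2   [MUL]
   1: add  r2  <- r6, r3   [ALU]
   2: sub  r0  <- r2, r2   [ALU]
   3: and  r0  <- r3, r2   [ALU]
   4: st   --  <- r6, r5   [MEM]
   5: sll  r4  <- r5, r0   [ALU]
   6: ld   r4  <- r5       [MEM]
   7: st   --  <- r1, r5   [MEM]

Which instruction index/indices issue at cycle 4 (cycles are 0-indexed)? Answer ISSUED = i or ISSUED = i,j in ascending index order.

  cy0 -> i0,i1 (mul.MUL/add.ALU) dual
  cy1 -> i2 (sub.ALU) WAW r0
  cy2 -> i3,i4 (and.ALU/st.MEM) dual
  cy3 -> i5 (sll.ALU) WAW r4
  cy4 -> i6 (ld.MEM) no-port MEM/MEM
  cy5 -> i7 (st.MEM) tail

ISSUED = 6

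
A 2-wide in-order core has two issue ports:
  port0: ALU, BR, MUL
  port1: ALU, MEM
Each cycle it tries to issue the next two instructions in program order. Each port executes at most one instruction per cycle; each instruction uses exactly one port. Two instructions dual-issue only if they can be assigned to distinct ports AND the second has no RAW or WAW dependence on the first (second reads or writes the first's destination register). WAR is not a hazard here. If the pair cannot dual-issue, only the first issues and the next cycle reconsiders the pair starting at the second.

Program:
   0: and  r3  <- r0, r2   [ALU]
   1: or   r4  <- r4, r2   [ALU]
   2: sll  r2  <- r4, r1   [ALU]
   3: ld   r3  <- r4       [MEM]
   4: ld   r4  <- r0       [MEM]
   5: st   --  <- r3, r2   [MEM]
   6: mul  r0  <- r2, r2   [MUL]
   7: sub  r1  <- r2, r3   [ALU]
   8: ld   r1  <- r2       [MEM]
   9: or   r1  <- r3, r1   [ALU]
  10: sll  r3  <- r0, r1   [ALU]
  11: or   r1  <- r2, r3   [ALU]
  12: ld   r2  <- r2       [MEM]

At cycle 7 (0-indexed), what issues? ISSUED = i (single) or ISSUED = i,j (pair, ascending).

t=0 i0,i1:and/or ; 2-wide
t=1 i2,i3:sll/ld ; 2-wide
t=2 i4:ld ; no-port MEM/MEM
t=3 i5,i6:st/mul ; 2-wide
t=4 i7:sub ; WAW r1
t=5 i8:ld ; RAW+WAW r1
t=6 i9:or ; RAW r1
t=7 i10:sll ; RAW r3
t=8 i11,i12:or/ld ; 2-wide

ISSUED = 10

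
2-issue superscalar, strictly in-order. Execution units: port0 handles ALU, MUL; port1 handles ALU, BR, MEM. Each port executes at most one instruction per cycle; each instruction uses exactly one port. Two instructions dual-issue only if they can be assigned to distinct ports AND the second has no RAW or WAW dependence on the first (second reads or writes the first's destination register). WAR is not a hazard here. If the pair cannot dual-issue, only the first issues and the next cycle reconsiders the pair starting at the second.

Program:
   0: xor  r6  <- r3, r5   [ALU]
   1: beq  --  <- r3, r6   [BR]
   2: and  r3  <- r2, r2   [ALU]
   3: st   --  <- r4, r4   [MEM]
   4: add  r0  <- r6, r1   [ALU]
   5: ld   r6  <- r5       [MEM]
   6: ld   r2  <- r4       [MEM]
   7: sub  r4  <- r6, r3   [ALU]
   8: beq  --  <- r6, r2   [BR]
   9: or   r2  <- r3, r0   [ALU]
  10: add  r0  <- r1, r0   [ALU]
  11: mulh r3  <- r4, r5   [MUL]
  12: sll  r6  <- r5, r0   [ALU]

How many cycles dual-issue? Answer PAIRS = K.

PAIRS = 5

#0 head=0: xor.ALU i0 RAW r6
#1 head=1: beq.BR+and.ALU i1&i2 dual
#2 head=3: st.MEM+add.ALU i3&i4 dual
#3 head=5: ld.MEM i5 no-port MEM/MEM
#4 head=6: ld.MEM+sub.ALU i6&i7 dual
#5 head=8: beq.BR+or.ALU i8&i9 dual
#6 head=10: add.ALU+mulh.MUL i10&i11 dual
#7 head=12: sll.ALU i12 tail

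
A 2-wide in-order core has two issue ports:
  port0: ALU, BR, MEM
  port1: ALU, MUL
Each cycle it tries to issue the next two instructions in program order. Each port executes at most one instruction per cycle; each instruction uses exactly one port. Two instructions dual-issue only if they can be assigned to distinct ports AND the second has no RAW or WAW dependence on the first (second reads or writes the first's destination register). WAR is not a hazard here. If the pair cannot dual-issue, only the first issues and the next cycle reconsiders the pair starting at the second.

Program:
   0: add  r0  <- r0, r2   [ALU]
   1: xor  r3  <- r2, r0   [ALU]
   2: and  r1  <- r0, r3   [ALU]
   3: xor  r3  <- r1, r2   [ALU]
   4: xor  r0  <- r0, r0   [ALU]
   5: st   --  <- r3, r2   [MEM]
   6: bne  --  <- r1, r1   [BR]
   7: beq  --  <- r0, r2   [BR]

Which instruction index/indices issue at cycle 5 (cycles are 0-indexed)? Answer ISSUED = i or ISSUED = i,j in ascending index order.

#0 head=0: add i0 RAW r0
#1 head=1: xor i1 RAW r3
#2 head=2: and i2 RAW r1
#3 head=3: xor;xor i3&i4 2-wide
#4 head=5: st i5 no-port MEM/BR
#5 head=6: bne i6 no-port BR/BR
#6 head=7: beq i7 tail

ISSUED = 6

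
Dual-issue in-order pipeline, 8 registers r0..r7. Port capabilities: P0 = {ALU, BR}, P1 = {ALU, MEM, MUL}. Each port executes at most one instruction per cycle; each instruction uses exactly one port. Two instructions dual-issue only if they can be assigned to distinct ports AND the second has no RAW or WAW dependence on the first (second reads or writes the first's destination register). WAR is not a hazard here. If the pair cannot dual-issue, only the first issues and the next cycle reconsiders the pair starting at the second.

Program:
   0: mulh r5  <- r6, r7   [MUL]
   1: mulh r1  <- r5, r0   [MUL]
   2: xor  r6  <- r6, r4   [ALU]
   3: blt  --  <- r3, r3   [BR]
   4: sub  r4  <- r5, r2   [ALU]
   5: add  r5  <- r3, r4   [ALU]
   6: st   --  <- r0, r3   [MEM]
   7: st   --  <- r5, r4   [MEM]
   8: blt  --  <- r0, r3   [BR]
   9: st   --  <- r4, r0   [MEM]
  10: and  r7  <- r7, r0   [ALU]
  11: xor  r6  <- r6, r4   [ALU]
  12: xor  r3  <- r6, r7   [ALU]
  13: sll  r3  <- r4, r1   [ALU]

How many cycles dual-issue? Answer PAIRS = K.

#0 head=0: mulh.MUL i0 no-port MUL/MUL
#1 head=1: mulh.MUL/xor.ALU i1,i2 2-wide
#2 head=3: blt.BR/sub.ALU i3,i4 2-wide
#3 head=5: add.ALU/st.MEM i5,i6 2-wide
#4 head=7: st.MEM/blt.BR i7,i8 2-wide
#5 head=9: st.MEM/and.ALU i9,i10 2-wide
#6 head=11: xor.ALU i11 RAW r6
#7 head=12: xor.ALU i12 WAW r3
#8 head=13: sll.ALU i13 tail

PAIRS = 5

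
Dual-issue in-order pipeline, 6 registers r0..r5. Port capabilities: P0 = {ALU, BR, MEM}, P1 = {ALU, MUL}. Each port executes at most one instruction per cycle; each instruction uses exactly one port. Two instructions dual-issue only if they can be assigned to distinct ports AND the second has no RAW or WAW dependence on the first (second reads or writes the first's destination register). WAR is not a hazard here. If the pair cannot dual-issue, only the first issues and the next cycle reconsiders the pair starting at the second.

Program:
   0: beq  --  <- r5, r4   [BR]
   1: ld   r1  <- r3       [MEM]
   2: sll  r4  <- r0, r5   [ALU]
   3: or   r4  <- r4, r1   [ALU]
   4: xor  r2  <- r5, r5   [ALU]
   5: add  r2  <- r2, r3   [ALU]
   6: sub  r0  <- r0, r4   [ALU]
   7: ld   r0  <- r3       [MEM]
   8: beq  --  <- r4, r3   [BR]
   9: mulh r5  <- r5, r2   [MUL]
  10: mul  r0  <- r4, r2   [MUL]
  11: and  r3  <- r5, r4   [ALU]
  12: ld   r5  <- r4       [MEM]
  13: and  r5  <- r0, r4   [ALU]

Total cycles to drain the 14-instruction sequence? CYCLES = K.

CYCLES = 9

[0] i0  beq.BR  -- no-port BR/MEM
[1] i1&i2  ld.MEM/sll.ALU  -- pair
[2] i3&i4  or.ALU/xor.ALU  -- pair
[3] i5&i6  add.ALU/sub.ALU  -- pair
[4] i7  ld.MEM  -- no-port MEM/BR
[5] i8&i9  beq.BR/mulh.MUL  -- pair
[6] i10&i11  mul.MUL/and.ALU  -- pair
[7] i12  ld.MEM  -- WAW r5
[8] i13  and.ALU  -- tail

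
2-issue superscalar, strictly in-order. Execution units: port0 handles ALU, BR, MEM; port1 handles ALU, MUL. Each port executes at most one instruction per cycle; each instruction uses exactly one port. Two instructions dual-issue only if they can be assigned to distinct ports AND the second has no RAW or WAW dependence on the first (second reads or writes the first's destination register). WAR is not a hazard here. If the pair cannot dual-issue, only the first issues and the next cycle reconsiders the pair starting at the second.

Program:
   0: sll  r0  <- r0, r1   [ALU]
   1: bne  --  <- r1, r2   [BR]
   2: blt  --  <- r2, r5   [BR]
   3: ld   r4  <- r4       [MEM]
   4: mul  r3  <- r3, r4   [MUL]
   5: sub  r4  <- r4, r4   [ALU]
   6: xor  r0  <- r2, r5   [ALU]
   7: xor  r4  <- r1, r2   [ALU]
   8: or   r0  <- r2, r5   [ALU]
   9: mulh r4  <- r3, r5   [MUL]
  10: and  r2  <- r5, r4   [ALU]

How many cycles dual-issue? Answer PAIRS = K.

t=0 i0&i1:sll.ALU/bne.BR ; dual
t=1 i2:blt.BR ; no-port BR/MEM
t=2 i3:ld.MEM ; RAW r4
t=3 i4&i5:mul.MUL/sub.ALU ; dual
t=4 i6&i7:xor.ALU/xor.ALU ; dual
t=5 i8&i9:or.ALU/mulh.MUL ; dual
t=6 i10:and.ALU ; tail

PAIRS = 4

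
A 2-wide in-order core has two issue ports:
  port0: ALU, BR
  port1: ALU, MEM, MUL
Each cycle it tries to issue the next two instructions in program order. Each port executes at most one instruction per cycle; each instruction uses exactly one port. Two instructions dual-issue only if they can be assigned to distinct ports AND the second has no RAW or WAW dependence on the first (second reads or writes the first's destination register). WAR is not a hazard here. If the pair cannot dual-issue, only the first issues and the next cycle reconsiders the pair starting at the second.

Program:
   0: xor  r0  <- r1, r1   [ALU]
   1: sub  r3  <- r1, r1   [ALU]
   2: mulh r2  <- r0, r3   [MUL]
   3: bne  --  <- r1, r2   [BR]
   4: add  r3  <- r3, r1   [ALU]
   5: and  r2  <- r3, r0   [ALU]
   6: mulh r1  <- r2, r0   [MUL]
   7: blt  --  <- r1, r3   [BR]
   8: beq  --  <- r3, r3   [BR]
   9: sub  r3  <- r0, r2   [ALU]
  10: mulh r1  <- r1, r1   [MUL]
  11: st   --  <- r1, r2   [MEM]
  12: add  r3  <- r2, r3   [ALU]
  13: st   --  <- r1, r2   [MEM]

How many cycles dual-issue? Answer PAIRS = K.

c0: i0&i1 xor.ALU+sub.ALU  2-wide
c1: i2 mulh.MUL  RAW r2
c2: i3&i4 bne.BR+add.ALU  2-wide
c3: i5 and.ALU  RAW r2
c4: i6 mulh.MUL  RAW r1
c5: i7 blt.BR  no-port BR/BR
c6: i8&i9 beq.BR+sub.ALU  2-wide
c7: i10 mulh.MUL  no-port MUL/MEM
c8: i11&i12 st.MEM+add.ALU  2-wide
c9: i13 st.MEM  tail

PAIRS = 4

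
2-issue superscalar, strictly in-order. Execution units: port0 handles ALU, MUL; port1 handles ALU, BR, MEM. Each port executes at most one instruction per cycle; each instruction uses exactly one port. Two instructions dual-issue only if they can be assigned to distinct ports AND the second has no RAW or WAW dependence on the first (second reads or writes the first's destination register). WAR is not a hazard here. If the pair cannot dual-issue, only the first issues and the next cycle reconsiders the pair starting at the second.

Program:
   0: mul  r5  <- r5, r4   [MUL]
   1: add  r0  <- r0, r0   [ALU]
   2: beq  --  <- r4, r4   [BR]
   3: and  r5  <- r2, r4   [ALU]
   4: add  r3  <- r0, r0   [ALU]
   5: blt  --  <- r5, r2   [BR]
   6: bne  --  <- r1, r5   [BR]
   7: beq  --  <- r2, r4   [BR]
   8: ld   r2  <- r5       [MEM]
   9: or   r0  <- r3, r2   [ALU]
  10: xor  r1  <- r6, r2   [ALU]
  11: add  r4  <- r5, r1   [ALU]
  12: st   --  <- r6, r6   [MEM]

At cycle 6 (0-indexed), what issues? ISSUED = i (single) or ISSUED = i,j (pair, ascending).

ISSUED = 9,10

t=0 i0,i1:mul.MUL;add.ALU ; pair
t=1 i2,i3:beq.BR;and.ALU ; pair
t=2 i4,i5:add.ALU;blt.BR ; pair
t=3 i6:bne.BR ; no-port BR/BR
t=4 i7:beq.BR ; no-port BR/MEM
t=5 i8:ld.MEM ; RAW r2
t=6 i9,i10:or.ALU;xor.ALU ; pair
t=7 i11,i12:add.ALU;st.MEM ; pair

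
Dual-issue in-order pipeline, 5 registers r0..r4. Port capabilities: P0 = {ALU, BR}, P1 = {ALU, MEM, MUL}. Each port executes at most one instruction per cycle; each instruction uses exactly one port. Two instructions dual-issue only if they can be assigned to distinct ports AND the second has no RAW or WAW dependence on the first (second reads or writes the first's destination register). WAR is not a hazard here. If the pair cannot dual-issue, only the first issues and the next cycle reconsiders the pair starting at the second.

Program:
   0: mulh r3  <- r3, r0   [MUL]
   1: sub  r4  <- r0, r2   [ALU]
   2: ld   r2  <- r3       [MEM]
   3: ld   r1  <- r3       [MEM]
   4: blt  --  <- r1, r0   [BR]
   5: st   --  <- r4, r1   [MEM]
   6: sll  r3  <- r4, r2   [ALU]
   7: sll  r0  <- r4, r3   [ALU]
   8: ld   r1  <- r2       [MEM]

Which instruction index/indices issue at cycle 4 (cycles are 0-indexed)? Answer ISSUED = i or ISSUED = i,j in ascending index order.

ISSUED = 6

t=0 i0/i1:mulh.MUL/sub.ALU ; pair
t=1 i2:ld.MEM ; no-port MEM/MEM
t=2 i3:ld.MEM ; RAW r1
t=3 i4/i5:blt.BR/st.MEM ; pair
t=4 i6:sll.ALU ; RAW r3
t=5 i7/i8:sll.ALU/ld.MEM ; pair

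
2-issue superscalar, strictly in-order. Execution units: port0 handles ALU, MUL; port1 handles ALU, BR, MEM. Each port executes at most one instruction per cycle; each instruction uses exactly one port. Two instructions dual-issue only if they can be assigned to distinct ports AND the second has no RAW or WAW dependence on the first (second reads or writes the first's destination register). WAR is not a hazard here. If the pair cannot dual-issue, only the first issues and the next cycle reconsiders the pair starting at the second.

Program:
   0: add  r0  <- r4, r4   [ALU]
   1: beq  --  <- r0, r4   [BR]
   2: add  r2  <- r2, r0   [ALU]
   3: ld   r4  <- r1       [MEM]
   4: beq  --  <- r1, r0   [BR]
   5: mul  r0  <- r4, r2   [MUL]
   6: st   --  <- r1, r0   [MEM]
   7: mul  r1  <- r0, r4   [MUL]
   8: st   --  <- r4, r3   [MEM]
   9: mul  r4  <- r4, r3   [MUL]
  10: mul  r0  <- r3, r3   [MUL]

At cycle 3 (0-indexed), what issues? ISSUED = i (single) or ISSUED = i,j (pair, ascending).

ISSUED = 4,5

c0: i0 add  RAW r0
c1: i1/i2 beq/add  dual
c2: i3 ld  no-port MEM/BR
c3: i4/i5 beq/mul  dual
c4: i6/i7 st/mul  dual
c5: i8/i9 st/mul  dual
c6: i10 mul  tail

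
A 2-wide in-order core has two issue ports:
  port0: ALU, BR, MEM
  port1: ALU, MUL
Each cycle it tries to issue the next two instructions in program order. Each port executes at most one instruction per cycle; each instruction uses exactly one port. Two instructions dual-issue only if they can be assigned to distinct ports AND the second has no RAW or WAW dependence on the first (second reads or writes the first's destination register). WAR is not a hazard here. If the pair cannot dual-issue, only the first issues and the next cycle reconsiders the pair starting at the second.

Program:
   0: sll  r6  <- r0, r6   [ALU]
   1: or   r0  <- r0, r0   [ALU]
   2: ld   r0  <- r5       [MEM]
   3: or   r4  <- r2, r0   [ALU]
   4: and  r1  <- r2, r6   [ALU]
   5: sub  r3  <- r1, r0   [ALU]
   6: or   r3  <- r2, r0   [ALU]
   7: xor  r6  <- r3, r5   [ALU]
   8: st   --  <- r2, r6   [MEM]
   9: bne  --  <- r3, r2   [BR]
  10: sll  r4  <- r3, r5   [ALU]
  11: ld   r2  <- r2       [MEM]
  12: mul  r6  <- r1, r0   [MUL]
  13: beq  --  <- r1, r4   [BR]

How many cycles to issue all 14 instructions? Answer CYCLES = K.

#0 head=0: sll.ALU or.ALU i0/i1 pair
#1 head=2: ld.MEM i2 RAW r0
#2 head=3: or.ALU and.ALU i3/i4 pair
#3 head=5: sub.ALU i5 WAW r3
#4 head=6: or.ALU i6 RAW r3
#5 head=7: xor.ALU i7 RAW r6
#6 head=8: st.MEM i8 no-port MEM/BR
#7 head=9: bne.BR sll.ALU i9/i10 pair
#8 head=11: ld.MEM mul.MUL i11/i12 pair
#9 head=13: beq.BR i13 tail

CYCLES = 10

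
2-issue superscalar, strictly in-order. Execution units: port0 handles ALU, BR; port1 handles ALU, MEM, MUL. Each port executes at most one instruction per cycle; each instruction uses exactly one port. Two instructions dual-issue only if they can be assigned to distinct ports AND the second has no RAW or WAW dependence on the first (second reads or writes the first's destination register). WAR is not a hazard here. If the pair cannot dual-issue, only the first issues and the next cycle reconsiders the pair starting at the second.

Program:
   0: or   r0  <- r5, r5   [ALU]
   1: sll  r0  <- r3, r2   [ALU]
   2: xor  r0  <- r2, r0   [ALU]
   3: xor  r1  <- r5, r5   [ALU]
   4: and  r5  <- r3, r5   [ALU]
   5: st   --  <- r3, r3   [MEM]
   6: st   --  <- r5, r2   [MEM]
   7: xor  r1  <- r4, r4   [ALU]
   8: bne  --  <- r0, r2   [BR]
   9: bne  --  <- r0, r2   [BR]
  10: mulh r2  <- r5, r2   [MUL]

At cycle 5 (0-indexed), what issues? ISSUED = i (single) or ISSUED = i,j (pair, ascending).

ISSUED = 8

  cy0 -> i0 (or.ALU) WAW r0
  cy1 -> i1 (sll.ALU) RAW+WAW r0
  cy2 -> i2/i3 (xor.ALU xor.ALU) pair
  cy3 -> i4/i5 (and.ALU st.MEM) pair
  cy4 -> i6/i7 (st.MEM xor.ALU) pair
  cy5 -> i8 (bne.BR) no-port BR/BR
  cy6 -> i9/i10 (bne.BR mulh.MUL) pair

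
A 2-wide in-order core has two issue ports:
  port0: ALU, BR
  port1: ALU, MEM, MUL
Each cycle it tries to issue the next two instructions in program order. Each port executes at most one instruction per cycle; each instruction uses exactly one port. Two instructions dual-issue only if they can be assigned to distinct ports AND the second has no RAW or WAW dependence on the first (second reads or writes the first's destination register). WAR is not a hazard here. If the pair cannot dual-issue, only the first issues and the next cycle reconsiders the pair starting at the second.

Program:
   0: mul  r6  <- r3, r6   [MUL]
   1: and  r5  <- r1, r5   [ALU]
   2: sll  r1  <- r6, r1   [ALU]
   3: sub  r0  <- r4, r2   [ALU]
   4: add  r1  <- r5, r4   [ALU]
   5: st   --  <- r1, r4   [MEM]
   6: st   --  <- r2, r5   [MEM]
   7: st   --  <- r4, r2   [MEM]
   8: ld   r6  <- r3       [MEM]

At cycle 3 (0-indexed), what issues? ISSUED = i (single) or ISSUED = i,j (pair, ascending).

ISSUED = 5

[0] i0+i1  mul and  -- pair
[1] i2+i3  sll sub  -- pair
[2] i4  add  -- RAW r1
[3] i5  st  -- no-port MEM/MEM
[4] i6  st  -- no-port MEM/MEM
[5] i7  st  -- no-port MEM/MEM
[6] i8  ld  -- tail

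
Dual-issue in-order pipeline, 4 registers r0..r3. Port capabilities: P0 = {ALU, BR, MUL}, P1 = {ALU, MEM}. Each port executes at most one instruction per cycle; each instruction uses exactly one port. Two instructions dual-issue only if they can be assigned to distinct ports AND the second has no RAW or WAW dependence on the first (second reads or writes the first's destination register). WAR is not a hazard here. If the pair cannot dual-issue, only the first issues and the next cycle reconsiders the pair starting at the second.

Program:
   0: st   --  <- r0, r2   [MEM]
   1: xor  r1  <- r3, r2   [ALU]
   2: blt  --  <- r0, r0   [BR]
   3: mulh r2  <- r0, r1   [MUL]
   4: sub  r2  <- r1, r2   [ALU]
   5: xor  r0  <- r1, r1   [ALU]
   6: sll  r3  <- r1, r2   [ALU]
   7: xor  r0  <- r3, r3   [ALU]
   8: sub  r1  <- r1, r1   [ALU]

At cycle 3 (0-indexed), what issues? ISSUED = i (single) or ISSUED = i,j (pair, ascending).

ISSUED = 4,5

c0: i0&i1 st.MEM/xor.ALU  2-wide
c1: i2 blt.BR  no-port BR/MUL
c2: i3 mulh.MUL  RAW+WAW r2
c3: i4&i5 sub.ALU/xor.ALU  2-wide
c4: i6 sll.ALU  RAW r3
c5: i7&i8 xor.ALU/sub.ALU  2-wide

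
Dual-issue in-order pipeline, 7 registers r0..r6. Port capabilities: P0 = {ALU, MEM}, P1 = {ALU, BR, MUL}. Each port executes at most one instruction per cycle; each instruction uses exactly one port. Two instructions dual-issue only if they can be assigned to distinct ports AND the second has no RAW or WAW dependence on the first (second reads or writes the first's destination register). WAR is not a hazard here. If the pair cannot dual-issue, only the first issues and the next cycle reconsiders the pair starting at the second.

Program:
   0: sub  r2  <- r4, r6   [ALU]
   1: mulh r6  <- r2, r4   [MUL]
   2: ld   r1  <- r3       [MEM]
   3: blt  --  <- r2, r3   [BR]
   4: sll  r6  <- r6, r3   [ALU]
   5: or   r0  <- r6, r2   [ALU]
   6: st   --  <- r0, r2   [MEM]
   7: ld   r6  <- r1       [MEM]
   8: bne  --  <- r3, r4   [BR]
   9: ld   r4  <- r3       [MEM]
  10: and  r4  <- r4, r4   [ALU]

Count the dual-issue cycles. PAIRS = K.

0. sub @i0  | RAW r2
1. mulh ld @i1&i2  | 2-wide
2. blt sll @i3&i4  | 2-wide
3. or @i5  | RAW r0
4. st @i6  | no-port MEM/MEM
5. ld bne @i7&i8  | 2-wide
6. ld @i9  | RAW+WAW r4
7. and @i10  | tail

PAIRS = 3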